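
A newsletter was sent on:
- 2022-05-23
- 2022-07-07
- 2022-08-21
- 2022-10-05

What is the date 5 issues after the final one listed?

2023-05-18

Gaps between consecutive events: 45, 45, 45 days — a constant 45-day interval.
2022-10-05 + 45 days = 2022-11-19.
2022-11-19 + 45 days = 2023-01-03.
2023-01-03 + 45 days = 2023-02-17.
2023-02-17 + 45 days = 2023-04-03.
2023-04-03 + 45 days = 2023-05-18.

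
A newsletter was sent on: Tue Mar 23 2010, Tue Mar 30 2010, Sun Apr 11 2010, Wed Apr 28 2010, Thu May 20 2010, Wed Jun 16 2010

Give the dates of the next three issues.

Sun Jul 18 2010, Tue Aug 24 2010, Tue Oct 5 2010

Intervals are 7, 12, 17, 22, 27 days — an arithmetic progression with common difference 5.
Next gap: 32 days. Wed Jun 16 2010 + 32 days = Sun Jul 18 2010.
Next gap: 37 days. Sun Jul 18 2010 + 37 days = Tue Aug 24 2010.
Next gap: 42 days. Tue Aug 24 2010 + 42 days = Tue Oct 5 2010.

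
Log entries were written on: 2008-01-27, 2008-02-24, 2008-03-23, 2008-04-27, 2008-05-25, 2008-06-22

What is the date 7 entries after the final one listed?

2009-01-25

These are Sundays at 28- or 35-day spacing (28, 28, 35, 28, 28).
The pattern: 4th Sunday of the month.
July 2008 — 4th Sunday is 2008-07-27.
4th Sunday of August 2008: 2008-08-24.
September 2008 — 4th Sunday is 2008-09-28.
October 2008 — 4th Sunday is 2008-10-26.
4th Sunday of November 2008: 2008-11-23.
December 2008 — 4th Sunday is 2008-12-28.
4th Sunday of January 2009: 2009-01-25.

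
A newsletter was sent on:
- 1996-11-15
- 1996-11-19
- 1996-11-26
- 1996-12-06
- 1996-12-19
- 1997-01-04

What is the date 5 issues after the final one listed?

Gaps: 4, 7, 10, 13, 16 days — each gap is 3 larger than the previous one.
Next gap: 19 days. 1997-01-04 + 19 days = 1997-01-23.
Next gap: 22 days. 1997-01-23 + 22 days = 1997-02-14.
Next gap: 25 days. 1997-02-14 + 25 days = 1997-03-11.
Next gap: 28 days. 1997-03-11 + 28 days = 1997-04-08.
Next gap: 31 days. 1997-04-08 + 31 days = 1997-05-09.

1997-05-09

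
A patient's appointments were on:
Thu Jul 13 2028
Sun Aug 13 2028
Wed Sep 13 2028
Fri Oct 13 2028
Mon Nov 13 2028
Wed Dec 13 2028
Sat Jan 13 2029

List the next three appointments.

Tue Feb 13 2029, Tue Mar 13 2029, Fri Apr 13 2029

Each date is the 13th; the gaps (31, 31, 30, 31, 30, 31) track the month lengths.
The rule is the 13th of each month.
February 2029: Tue Feb 13 2029.
March 2029: Tue Mar 13 2029.
Next: April 2029 → Fri Apr 13 2029.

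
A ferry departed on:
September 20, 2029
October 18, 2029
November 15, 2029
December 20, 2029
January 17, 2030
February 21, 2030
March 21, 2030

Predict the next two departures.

April 18, 2030; May 16, 2030

Gaps: 28, 28, 35, 28, 35, 28 days — a mix of 28 and 35. Every date is a Thursday.
Each is the 3rd Thursday of its month.
April 2030 — 3rd Thursday is April 18, 2030.
May 2030 — 3rd Thursday is May 16, 2030.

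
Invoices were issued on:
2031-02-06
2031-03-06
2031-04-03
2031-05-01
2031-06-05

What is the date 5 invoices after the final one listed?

2031-11-06

These are Thursdays at 28- or 35-day spacing (28, 28, 28, 35).
The pattern: 1st Thursday of the month.
1st Thursday of July 2031: 2031-07-03.
August 2031 — 1st Thursday is 2031-08-07.
1st Thursday of September 2031: 2031-09-04.
1st Thursday of October 2031: 2031-10-02.
1st Thursday of November 2031: 2031-11-06.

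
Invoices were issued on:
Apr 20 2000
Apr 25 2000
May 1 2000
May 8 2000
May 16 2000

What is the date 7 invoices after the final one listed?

Intervals are 5, 6, 7, 8 days — an arithmetic progression with common difference 1.
Next gap: 9 days. May 16 2000 + 9 days = May 25 2000.
Next gap: 10 days. May 25 2000 + 10 days = Jun 4 2000.
Next gap: 11 days. Jun 4 2000 + 11 days = Jun 15 2000.
Next gap: 12 days. Jun 15 2000 + 12 days = Jun 27 2000.
Next gap: 13 days. Jun 27 2000 + 13 days = Jul 10 2000.
Next gap: 14 days. Jul 10 2000 + 14 days = Jul 24 2000.
Next gap: 15 days. Jul 24 2000 + 15 days = Aug 8 2000.

Aug 8 2000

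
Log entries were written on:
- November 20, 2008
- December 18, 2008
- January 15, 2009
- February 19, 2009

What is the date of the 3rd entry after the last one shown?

May 21, 2009

Gaps: 28, 28, 35 days — a mix of 28 and 35. Every date is a Thursday.
Each is the 3rd Thursday of its month.
3rd Thursday of March 2009: March 19, 2009.
April 2009 — 3rd Thursday is April 16, 2009.
May 2009 — 3rd Thursday is May 21, 2009.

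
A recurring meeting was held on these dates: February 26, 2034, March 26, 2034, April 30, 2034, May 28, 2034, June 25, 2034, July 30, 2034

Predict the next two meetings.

August 27, 2034; September 24, 2034

These are Sundays with 28, 35, 28, 28, 35-day gaps.
Each is the final Sunday of its month — April 30, 2034 is past the 28th, so '4th Sunday' doesn't fit.
August 2034 ends with Sunday August 27, 2034.
Last Sunday of September 2034: September 24, 2034.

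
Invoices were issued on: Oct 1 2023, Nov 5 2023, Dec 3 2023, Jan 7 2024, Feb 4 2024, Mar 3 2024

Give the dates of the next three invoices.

These are Sundays at 28- or 35-day spacing (35, 28, 35, 28, 28).
The pattern: 1st Sunday of the month.
April 2024 — 1st Sunday is Apr 7 2024.
May 2024 — 1st Sunday is May 5 2024.
1st Sunday of June 2024: Jun 2 2024.

Apr 7 2024, May 5 2024, Jun 2 2024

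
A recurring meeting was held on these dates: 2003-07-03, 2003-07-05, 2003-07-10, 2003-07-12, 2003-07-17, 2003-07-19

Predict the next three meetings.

The gap pattern 2, 5, 2, 5, 2 repeats every 2 events.
These are the Thursdays and Saturdays of each week.
Next Thursday: 2003-07-24.
Next Saturday: 2003-07-26.
Next Thursday: 2003-07-31.

2003-07-24, 2003-07-26, 2003-07-31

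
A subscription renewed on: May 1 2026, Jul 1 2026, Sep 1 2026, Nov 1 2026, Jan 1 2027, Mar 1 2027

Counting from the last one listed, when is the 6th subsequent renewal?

Mar 1 2028

Each date is the 1st; the gaps (61, 62, 61, 61, 59) track the month lengths.
The rule is the 1st of every 2 months.
May 2027: May 1 2027.
Next: July 2027 → Jul 1 2027.
Next: September 2027 → Sep 1 2027.
November 2027: Nov 1 2027.
January 2028: Jan 1 2028.
Next: March 2028 → Mar 1 2028.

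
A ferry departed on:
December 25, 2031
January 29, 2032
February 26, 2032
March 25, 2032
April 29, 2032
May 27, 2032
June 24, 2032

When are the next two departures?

All Thursdays; the gaps (35, 28, 28, 35, 28, 28) vary with month length.
This is the last Thursday of each month.
July 2032 ends with Thursday July 29, 2032.
August 2032 ends with Thursday August 26, 2032.

July 29, 2032; August 26, 2032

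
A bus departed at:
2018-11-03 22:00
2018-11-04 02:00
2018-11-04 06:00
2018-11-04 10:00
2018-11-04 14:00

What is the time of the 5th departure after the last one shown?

2018-11-05 10:00

Gaps: 4, 4, 4, 4 hours — each event is 4 hours after the previous one.
2018-11-04 14:00 + 4 h = 2018-11-04 18:00.
2018-11-04 18:00 + 4 h = 2018-11-04 22:00.
2018-11-04 22:00 + 4 h = 2018-11-05 02:00.
2018-11-05 02:00 + 4 h = 2018-11-05 06:00.
2018-11-05 06:00 + 4 h = 2018-11-05 10:00.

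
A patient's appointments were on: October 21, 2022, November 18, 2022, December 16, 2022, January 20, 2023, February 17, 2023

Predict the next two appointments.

March 17, 2023; April 21, 2023

Gaps: 28, 28, 35, 28 days — a mix of 28 and 35. Every date is a Friday.
Each is the 3rd Friday of its month.
3rd Friday of March 2023: March 17, 2023.
April 2023 — 3rd Friday is April 21, 2023.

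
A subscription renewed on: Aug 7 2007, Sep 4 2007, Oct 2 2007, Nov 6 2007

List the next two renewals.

Dec 4 2007, Jan 1 2008

Gaps: 28, 28, 35 days — a mix of 28 and 35. Every date is a Tuesday.
Each is the 1st Tuesday of its month.
December 2007 — 1st Tuesday is Dec 4 2007.
1st Tuesday of January 2008: Jan 1 2008.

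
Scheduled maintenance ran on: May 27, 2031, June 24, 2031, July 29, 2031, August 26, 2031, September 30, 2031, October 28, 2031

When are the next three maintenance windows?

November 25, 2031; December 30, 2031; January 27, 2032

These are Tuesdays with 28, 35, 28, 35, 28-day gaps.
Each is the final Tuesday of its month — July 29, 2031 is past the 28th, so '4th Tuesday' doesn't fit.
Last Tuesday of November 2031: November 25, 2031.
December 2031 ends with Tuesday December 30, 2031.
Last Tuesday of January 2032: January 27, 2032.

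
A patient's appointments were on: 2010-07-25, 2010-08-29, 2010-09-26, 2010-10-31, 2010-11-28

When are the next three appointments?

These are Sundays with 35, 28, 35, 28-day gaps.
Each is the final Sunday of its month — 2010-08-29 is past the 28th, so '4th Sunday' doesn't fit.
December 2010 ends with Sunday 2010-12-26.
January 2011 ends with Sunday 2011-01-30.
February 2011 ends with Sunday 2011-02-27.

2010-12-26, 2011-01-30, 2011-02-27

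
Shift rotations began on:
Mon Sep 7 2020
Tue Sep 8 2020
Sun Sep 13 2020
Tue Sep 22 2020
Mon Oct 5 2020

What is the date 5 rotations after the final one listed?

Sun Feb 7 2021

The spacing grows by 4 each time: 1, 5, 9, 13 days.
Next gap: 17 days. Mon Oct 5 2020 + 17 days = Thu Oct 22 2020.
Next gap: 21 days. Thu Oct 22 2020 + 21 days = Thu Nov 12 2020.
Next gap: 25 days. Thu Nov 12 2020 + 25 days = Mon Dec 7 2020.
Next gap: 29 days. Mon Dec 7 2020 + 29 days = Tue Jan 5 2021.
Next gap: 33 days. Tue Jan 5 2021 + 33 days = Sun Feb 7 2021.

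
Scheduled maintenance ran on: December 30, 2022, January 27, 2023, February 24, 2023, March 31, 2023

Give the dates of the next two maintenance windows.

Every date is a Friday; gaps 28, 28, 35 days.
Each is the last Friday of its month (at least one falls on the 29th or later, ruling out '4th Friday').
April 2023 ends with Friday April 28, 2023.
Last Friday of May 2023: May 26, 2023.

April 28, 2023; May 26, 2023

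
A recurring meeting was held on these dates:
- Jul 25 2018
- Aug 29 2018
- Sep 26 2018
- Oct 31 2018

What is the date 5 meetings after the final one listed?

Mar 27 2019

These are Wednesdays with 35, 28, 35-day gaps.
Each is the final Wednesday of its month — Aug 29 2018 is past the 28th, so '4th Wednesday' doesn't fit.
November 2018 ends with Wednesday Nov 28 2018.
Last Wednesday of December 2018: Dec 26 2018.
January 2019 ends with Wednesday Jan 30 2019.
February 2019 ends with Wednesday Feb 27 2019.
Last Wednesday of March 2019: Mar 27 2019.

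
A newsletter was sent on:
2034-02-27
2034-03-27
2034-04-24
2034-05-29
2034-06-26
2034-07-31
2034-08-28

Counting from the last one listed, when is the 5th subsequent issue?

These are Mondays with 28, 28, 35, 28, 35, 28-day gaps.
Each is the final Monday of its month — 2034-05-29 is past the 28th, so '4th Monday' doesn't fit.
September 2034 ends with Monday 2034-09-25.
Last Monday of October 2034: 2034-10-30.
Last Monday of November 2034: 2034-11-27.
Last Monday of December 2034: 2034-12-25.
Last Monday of January 2035: 2035-01-29.

2035-01-29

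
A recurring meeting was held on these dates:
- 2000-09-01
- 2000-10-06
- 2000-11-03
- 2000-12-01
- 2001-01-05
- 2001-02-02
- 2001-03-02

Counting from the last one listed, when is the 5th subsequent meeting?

All dates are Fridays, 35, 28, 28, 35, 28, 28 days apart.
Specifically, the 1st Friday of each month.
April 2001 — 1st Friday is 2001-04-06.
1st Friday of May 2001: 2001-05-04.
June 2001 — 1st Friday is 2001-06-01.
July 2001 — 1st Friday is 2001-07-06.
August 2001 — 1st Friday is 2001-08-03.

2001-08-03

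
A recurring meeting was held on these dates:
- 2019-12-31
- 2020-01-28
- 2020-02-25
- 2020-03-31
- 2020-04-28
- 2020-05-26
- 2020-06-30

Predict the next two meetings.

2020-07-28, 2020-08-25

All Tuesdays; the gaps (28, 28, 35, 28, 28, 35) vary with month length.
This is the last Tuesday of each month.
July 2020 ends with Tuesday 2020-07-28.
August 2020 ends with Tuesday 2020-08-25.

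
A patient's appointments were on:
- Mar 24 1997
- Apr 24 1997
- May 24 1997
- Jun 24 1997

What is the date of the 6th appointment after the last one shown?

Dec 24 1997

The day-of-month is always 24 (31, 30, 31 days between events).
So this recurs on the 24th of each month.
Next: July 1997 → Jul 24 1997.
Next: August 1997 → Aug 24 1997.
September 1997: Sep 24 1997.
October 1997: Oct 24 1997.
Next: November 1997 → Nov 24 1997.
December 1997: Dec 24 1997.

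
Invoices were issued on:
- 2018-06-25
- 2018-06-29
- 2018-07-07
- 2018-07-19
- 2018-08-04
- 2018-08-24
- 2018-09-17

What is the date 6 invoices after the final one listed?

Gaps: 4, 8, 12, 16, 20, 24 days — each gap is 4 larger than the previous one.
Next gap: 28 days. 2018-09-17 + 28 days = 2018-10-15.
Next gap: 32 days. 2018-10-15 + 32 days = 2018-11-16.
Next gap: 36 days. 2018-11-16 + 36 days = 2018-12-22.
Next gap: 40 days. 2018-12-22 + 40 days = 2019-01-31.
Next gap: 44 days. 2019-01-31 + 44 days = 2019-03-16.
Next gap: 48 days. 2019-03-16 + 48 days = 2019-05-03.

2019-05-03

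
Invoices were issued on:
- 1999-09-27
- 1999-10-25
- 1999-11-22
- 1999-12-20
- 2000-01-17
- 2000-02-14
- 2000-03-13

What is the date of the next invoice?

Every event comes 28 days after the last (28, 28, 28, 28, 28, 28).
2000-03-13 + 28 days = 2000-04-10.

2000-04-10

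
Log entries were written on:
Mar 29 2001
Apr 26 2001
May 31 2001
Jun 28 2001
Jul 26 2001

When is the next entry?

Aug 30 2001

All Thursdays; the gaps (28, 35, 28, 28) vary with month length.
This is the last Thursday of each month.
August 2001 ends with Thursday Aug 30 2001.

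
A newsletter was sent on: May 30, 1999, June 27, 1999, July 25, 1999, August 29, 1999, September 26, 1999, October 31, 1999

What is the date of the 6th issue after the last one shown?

April 30, 2000

All Sundays; the gaps (28, 28, 35, 28, 35) vary with month length.
This is the last Sunday of each month.
Last Sunday of November 1999: November 28, 1999.
Last Sunday of December 1999: December 26, 1999.
January 2000 ends with Sunday January 30, 2000.
Last Sunday of February 2000: February 27, 2000.
Last Sunday of March 2000: March 26, 2000.
Last Sunday of April 2000: April 30, 2000.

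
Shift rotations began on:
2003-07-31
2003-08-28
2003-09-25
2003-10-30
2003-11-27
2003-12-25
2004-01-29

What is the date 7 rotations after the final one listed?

2004-08-26

All Thursdays; the gaps (28, 28, 35, 28, 28, 35) vary with month length.
This is the last Thursday of each month.
Last Thursday of February 2004: 2004-02-26.
March 2004 ends with Thursday 2004-03-25.
Last Thursday of April 2004: 2004-04-29.
Last Thursday of May 2004: 2004-05-27.
June 2004 ends with Thursday 2004-06-24.
July 2004 ends with Thursday 2004-07-29.
August 2004 ends with Thursday 2004-08-26.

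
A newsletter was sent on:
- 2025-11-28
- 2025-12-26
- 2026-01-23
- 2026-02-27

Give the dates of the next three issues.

All dates are Fridays, 28, 28, 35 days apart.
Specifically, the 4th Friday of each month.
March 2026 — 4th Friday is 2026-03-27.
April 2026 — 4th Friday is 2026-04-24.
4th Friday of May 2026: 2026-05-22.

2026-03-27, 2026-04-24, 2026-05-22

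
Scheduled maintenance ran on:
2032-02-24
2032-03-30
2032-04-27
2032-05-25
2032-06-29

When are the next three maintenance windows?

2032-07-27, 2032-08-31, 2032-09-28

Every date is a Tuesday; gaps 35, 28, 28, 35 days.
Each is the last Tuesday of its month (at least one falls on the 29th or later, ruling out '4th Tuesday').
Last Tuesday of July 2032: 2032-07-27.
August 2032 ends with Tuesday 2032-08-31.
Last Tuesday of September 2032: 2032-09-28.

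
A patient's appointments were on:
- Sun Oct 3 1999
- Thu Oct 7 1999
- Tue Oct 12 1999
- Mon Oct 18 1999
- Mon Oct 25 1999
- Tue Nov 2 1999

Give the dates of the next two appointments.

Gaps: 4, 5, 6, 7, 8 days — each gap is 1 larger than the previous one.
Next gap: 9 days. Tue Nov 2 1999 + 9 days = Thu Nov 11 1999.
Next gap: 10 days. Thu Nov 11 1999 + 10 days = Sun Nov 21 1999.

Thu Nov 11 1999, Sun Nov 21 1999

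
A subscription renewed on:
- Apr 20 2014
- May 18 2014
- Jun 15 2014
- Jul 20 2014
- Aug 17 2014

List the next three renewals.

Sep 21 2014, Oct 19 2014, Nov 16 2014

Gaps: 28, 28, 35, 28 days — a mix of 28 and 35. Every date is a Sunday.
Each is the 3rd Sunday of its month.
3rd Sunday of September 2014: Sep 21 2014.
3rd Sunday of October 2014: Oct 19 2014.
3rd Sunday of November 2014: Nov 16 2014.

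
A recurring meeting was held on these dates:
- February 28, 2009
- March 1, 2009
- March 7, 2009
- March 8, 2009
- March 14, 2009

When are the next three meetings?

Gaps: 1, 6, 1, 6 days — not constant, but cyclic with period 2.
The events fall on every Saturday and Sunday.
The following Sunday is March 15, 2009.
Next Saturday: March 21, 2009.
The following Sunday is March 22, 2009.

March 15, 2009; March 21, 2009; March 22, 2009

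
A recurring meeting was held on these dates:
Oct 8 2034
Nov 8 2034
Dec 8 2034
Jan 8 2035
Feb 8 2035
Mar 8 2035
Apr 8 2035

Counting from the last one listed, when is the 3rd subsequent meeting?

Each date is the 8th; the gaps (31, 30, 31, 31, 28, 31) track the month lengths.
The rule is the 8th of each month.
May 2035: May 8 2035.
June 2035: Jun 8 2035.
Next: July 2035 → Jul 8 2035.

Jul 8 2035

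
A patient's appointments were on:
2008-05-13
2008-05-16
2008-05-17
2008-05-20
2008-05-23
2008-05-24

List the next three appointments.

2008-05-27, 2008-05-30, 2008-05-31

The gap pattern 3, 1, 3, 3, 1 repeats every 3 events.
These are the Tuesdays, Fridays and Saturdays of each week.
The following Tuesday is 2008-05-27.
The following Friday is 2008-05-30.
Next Saturday: 2008-05-31.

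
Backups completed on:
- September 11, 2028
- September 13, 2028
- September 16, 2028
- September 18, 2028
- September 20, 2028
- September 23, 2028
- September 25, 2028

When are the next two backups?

Gaps: 2, 3, 2, 2, 3, 2 days — not constant, but cyclic with period 3.
The events fall on every Monday, Wednesday and Saturday.
The following Wednesday is September 27, 2028.
Next Saturday: September 30, 2028.

September 27, 2028; September 30, 2028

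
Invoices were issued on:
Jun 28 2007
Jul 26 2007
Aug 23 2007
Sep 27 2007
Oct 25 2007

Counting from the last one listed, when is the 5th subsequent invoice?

These are Thursdays at 28- or 35-day spacing (28, 28, 35, 28).
The pattern: 4th Thursday of the month.
4th Thursday of November 2007: Nov 22 2007.
4th Thursday of December 2007: Dec 27 2007.
4th Thursday of January 2008: Jan 24 2008.
February 2008 — 4th Thursday is Feb 28 2008.
March 2008 — 4th Thursday is Mar 27 2008.

Mar 27 2008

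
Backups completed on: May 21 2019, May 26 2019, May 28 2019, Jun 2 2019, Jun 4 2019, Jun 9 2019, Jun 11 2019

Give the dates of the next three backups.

Every event lands on a Tuesday or Sunday (gaps cycle 5, 2, 5, 2, 5, 2).
So the schedule is: every Tuesday and Sunday.
Next Sunday: Jun 16 2019.
The following Tuesday is Jun 18 2019.
Next Sunday: Jun 23 2019.

Jun 16 2019, Jun 18 2019, Jun 23 2019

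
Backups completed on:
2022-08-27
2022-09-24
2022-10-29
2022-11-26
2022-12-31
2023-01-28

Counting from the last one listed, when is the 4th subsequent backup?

2023-05-27

Every date is a Saturday; gaps 28, 35, 28, 35, 28 days.
Each is the last Saturday of its month (at least one falls on the 29th or later, ruling out '4th Saturday').
February 2023 ends with Saturday 2023-02-25.
Last Saturday of March 2023: 2023-03-25.
April 2023 ends with Saturday 2023-04-29.
May 2023 ends with Saturday 2023-05-27.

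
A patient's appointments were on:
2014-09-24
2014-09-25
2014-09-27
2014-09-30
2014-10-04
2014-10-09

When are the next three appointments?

2014-10-15, 2014-10-22, 2014-10-30

Intervals are 1, 2, 3, 4, 5 days — an arithmetic progression with common difference 1.
Next gap: 6 days. 2014-10-09 + 6 days = 2014-10-15.
Next gap: 7 days. 2014-10-15 + 7 days = 2014-10-22.
Next gap: 8 days. 2014-10-22 + 8 days = 2014-10-30.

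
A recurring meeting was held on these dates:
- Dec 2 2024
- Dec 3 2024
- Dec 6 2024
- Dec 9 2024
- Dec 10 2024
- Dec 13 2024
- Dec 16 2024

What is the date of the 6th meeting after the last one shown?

Dec 30 2024

Gaps: 1, 3, 3, 1, 3, 3 days — not constant, but cyclic with period 3.
The events fall on every Monday, Tuesday and Friday.
Next Tuesday: Dec 17 2024.
Next Friday: Dec 20 2024.
Next Monday: Dec 23 2024.
Next Tuesday: Dec 24 2024.
The following Friday is Dec 27 2024.
The following Monday is Dec 30 2024.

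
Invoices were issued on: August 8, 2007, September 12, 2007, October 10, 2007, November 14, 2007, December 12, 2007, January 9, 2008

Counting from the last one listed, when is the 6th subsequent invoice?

All dates are Wednesdays, 35, 28, 35, 28, 28 days apart.
Specifically, the 2nd Wednesday of each month.
February 2008 — 2nd Wednesday is February 13, 2008.
March 2008 — 2nd Wednesday is March 12, 2008.
April 2008 — 2nd Wednesday is April 9, 2008.
2nd Wednesday of May 2008: May 14, 2008.
2nd Wednesday of June 2008: June 11, 2008.
2nd Wednesday of July 2008: July 9, 2008.

July 9, 2008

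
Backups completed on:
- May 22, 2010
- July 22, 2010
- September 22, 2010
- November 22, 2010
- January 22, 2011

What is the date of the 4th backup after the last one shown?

September 22, 2011

Each date is the 22nd; the gaps (61, 62, 61, 61) track the month lengths.
The rule is the 22nd of every 2 months.
Next: March 2011 → March 22, 2011.
May 2011: May 22, 2011.
July 2011: July 22, 2011.
Next: September 2011 → September 22, 2011.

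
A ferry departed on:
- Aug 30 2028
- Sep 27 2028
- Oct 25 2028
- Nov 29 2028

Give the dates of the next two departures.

Dec 27 2028, Jan 31 2029

All Wednesdays; the gaps (28, 28, 35) vary with month length.
This is the last Wednesday of each month.
Last Wednesday of December 2028: Dec 27 2028.
January 2029 ends with Wednesday Jan 31 2029.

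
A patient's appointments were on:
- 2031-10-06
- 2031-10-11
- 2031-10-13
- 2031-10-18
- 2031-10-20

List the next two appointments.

2031-10-25, 2031-10-27

Every event lands on a Monday or Saturday (gaps cycle 5, 2, 5, 2).
So the schedule is: every Monday and Saturday.
The following Saturday is 2031-10-25.
The following Monday is 2031-10-27.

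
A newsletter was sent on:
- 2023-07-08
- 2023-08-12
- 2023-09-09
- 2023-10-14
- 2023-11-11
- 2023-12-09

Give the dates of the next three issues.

2024-01-13, 2024-02-10, 2024-03-09

All dates are Saturdays, 35, 28, 35, 28, 28 days apart.
Specifically, the 2nd Saturday of each month.
January 2024 — 2nd Saturday is 2024-01-13.
2nd Saturday of February 2024: 2024-02-10.
March 2024 — 2nd Saturday is 2024-03-09.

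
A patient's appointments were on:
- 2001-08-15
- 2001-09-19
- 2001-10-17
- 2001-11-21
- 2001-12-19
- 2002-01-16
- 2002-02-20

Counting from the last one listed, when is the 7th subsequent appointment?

These are Wednesdays at 28- or 35-day spacing (35, 28, 35, 28, 28, 35).
The pattern: 3rd Wednesday of the month.
3rd Wednesday of March 2002: 2002-03-20.
April 2002 — 3rd Wednesday is 2002-04-17.
May 2002 — 3rd Wednesday is 2002-05-15.
June 2002 — 3rd Wednesday is 2002-06-19.
3rd Wednesday of July 2002: 2002-07-17.
3rd Wednesday of August 2002: 2002-08-21.
September 2002 — 3rd Wednesday is 2002-09-18.

2002-09-18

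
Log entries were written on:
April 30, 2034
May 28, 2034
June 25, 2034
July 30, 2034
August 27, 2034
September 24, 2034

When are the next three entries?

All Sundays; the gaps (28, 28, 35, 28, 28) vary with month length.
This is the last Sunday of each month.
October 2034 ends with Sunday October 29, 2034.
Last Sunday of November 2034: November 26, 2034.
Last Sunday of December 2034: December 31, 2034.

October 29, 2034; November 26, 2034; December 31, 2034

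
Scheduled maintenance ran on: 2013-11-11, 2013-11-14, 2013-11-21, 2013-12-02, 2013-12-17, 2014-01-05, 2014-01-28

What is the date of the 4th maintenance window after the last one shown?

2014-06-09

The spacing grows by 4 each time: 3, 7, 11, 15, 19, 23 days.
Next gap: 27 days. 2014-01-28 + 27 days = 2014-02-24.
Next gap: 31 days. 2014-02-24 + 31 days = 2014-03-27.
Next gap: 35 days. 2014-03-27 + 35 days = 2014-05-01.
Next gap: 39 days. 2014-05-01 + 39 days = 2014-06-09.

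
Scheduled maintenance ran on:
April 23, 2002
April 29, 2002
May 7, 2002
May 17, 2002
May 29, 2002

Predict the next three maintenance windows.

June 12, 2002; June 28, 2002; July 16, 2002

Gaps: 6, 8, 10, 12 days — each gap is 2 larger than the previous one.
Next gap: 14 days. May 29, 2002 + 14 days = June 12, 2002.
Next gap: 16 days. June 12, 2002 + 16 days = June 28, 2002.
Next gap: 18 days. June 28, 2002 + 18 days = July 16, 2002.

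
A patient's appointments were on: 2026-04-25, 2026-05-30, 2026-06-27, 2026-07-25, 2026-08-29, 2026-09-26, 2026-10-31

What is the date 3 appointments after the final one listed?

These are Saturdays with 35, 28, 28, 35, 28, 35-day gaps.
Each is the final Saturday of its month — 2026-05-30 is past the 28th, so '4th Saturday' doesn't fit.
Last Saturday of November 2026: 2026-11-28.
December 2026 ends with Saturday 2026-12-26.
Last Saturday of January 2027: 2027-01-30.

2027-01-30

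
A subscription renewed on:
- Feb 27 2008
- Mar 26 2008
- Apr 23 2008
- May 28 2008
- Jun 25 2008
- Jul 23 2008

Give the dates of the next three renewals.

Aug 27 2008, Sep 24 2008, Oct 22 2008

These are Wednesdays at 28- or 35-day spacing (28, 28, 35, 28, 28).
The pattern: 4th Wednesday of the month.
August 2008 — 4th Wednesday is Aug 27 2008.
September 2008 — 4th Wednesday is Sep 24 2008.
October 2008 — 4th Wednesday is Oct 22 2008.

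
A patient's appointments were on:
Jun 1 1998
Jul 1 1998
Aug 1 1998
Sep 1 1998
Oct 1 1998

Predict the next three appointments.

Nov 1 1998, Dec 1 1998, Jan 1 1999

The day-of-month is always 1 (30, 31, 31, 30 days between events).
So this recurs on the 1st of each month.
Next: November 1998 → Nov 1 1998.
Next: December 1998 → Dec 1 1998.
January 1999: Jan 1 1999.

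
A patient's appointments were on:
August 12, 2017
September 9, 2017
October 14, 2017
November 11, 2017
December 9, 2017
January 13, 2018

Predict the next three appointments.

All dates are Saturdays, 28, 35, 28, 28, 35 days apart.
Specifically, the 2nd Saturday of each month.
February 2018 — 2nd Saturday is February 10, 2018.
March 2018 — 2nd Saturday is March 10, 2018.
2nd Saturday of April 2018: April 14, 2018.

February 10, 2018; March 10, 2018; April 14, 2018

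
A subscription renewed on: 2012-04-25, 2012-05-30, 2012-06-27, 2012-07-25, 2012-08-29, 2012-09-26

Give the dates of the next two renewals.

All Wednesdays; the gaps (35, 28, 28, 35, 28) vary with month length.
This is the last Wednesday of each month.
Last Wednesday of October 2012: 2012-10-31.
Last Wednesday of November 2012: 2012-11-28.

2012-10-31, 2012-11-28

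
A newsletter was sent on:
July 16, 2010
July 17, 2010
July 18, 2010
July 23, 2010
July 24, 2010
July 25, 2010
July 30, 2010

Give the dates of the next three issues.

The gap pattern 1, 1, 5, 1, 1, 5 repeats every 3 events.
These are the Fridays, Saturdays and Sundays of each week.
Next Saturday: July 31, 2010.
The following Sunday is August 1, 2010.
Next Friday: August 6, 2010.

July 31, 2010; August 1, 2010; August 6, 2010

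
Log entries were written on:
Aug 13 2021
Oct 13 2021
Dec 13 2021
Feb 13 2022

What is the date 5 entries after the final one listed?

The day-of-month is always 13 (61, 61, 62 days between events).
So this recurs on the 13th of every 2 months.
Next: April 2022 → Apr 13 2022.
June 2022: Jun 13 2022.
August 2022: Aug 13 2022.
October 2022: Oct 13 2022.
December 2022: Dec 13 2022.

Dec 13 2022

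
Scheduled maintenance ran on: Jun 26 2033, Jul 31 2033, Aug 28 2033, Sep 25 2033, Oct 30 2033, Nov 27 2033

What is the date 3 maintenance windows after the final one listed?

All Sundays; the gaps (35, 28, 28, 35, 28) vary with month length.
This is the last Sunday of each month.
Last Sunday of December 2033: Dec 25 2033.
January 2034 ends with Sunday Jan 29 2034.
Last Sunday of February 2034: Feb 26 2034.

Feb 26 2034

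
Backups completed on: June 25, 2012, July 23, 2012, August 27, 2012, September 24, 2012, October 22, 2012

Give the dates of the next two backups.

Gaps: 28, 35, 28, 28 days — a mix of 28 and 35. Every date is a Monday.
Each is the 4th Monday of its month.
November 2012 — 4th Monday is November 26, 2012.
4th Monday of December 2012: December 24, 2012.

November 26, 2012; December 24, 2012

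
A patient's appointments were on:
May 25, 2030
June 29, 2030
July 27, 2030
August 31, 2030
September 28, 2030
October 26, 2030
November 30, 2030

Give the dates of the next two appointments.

December 28, 2030; January 25, 2031

All Saturdays; the gaps (35, 28, 35, 28, 28, 35) vary with month length.
This is the last Saturday of each month.
December 2030 ends with Saturday December 28, 2030.
Last Saturday of January 2031: January 25, 2031.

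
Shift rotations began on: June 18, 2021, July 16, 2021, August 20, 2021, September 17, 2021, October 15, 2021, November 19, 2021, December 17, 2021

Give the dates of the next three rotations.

Gaps: 28, 35, 28, 28, 35, 28 days — a mix of 28 and 35. Every date is a Friday.
Each is the 3rd Friday of its month.
January 2022 — 3rd Friday is January 21, 2022.
3rd Friday of February 2022: February 18, 2022.
March 2022 — 3rd Friday is March 18, 2022.

January 21, 2022; February 18, 2022; March 18, 2022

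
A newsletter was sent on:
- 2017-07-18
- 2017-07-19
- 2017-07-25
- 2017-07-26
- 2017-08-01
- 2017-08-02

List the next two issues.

Every event lands on a Tuesday or Wednesday (gaps cycle 1, 6, 1, 6, 1).
So the schedule is: every Tuesday and Wednesday.
Next Tuesday: 2017-08-08.
The following Wednesday is 2017-08-09.

2017-08-08, 2017-08-09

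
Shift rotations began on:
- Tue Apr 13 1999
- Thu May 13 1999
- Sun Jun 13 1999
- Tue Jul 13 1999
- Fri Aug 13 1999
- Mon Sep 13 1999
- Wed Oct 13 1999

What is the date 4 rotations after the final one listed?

Gaps: 30, 31, 30, 31, 31, 30 days — not constant. Every event is on the 13th of the month.
Pattern: the 13th of each month.
Next: November 1999 → Sat Nov 13 1999.
Next: December 1999 → Mon Dec 13 1999.
January 2000: Thu Jan 13 2000.
Next: February 2000 → Sun Feb 13 2000.

Sun Feb 13 2000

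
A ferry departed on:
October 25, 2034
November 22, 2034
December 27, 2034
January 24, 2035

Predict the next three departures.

February 28, 2035; March 28, 2035; April 25, 2035

Gaps: 28, 35, 28 days — a mix of 28 and 35. Every date is a Wednesday.
Each is the 4th Wednesday of its month.
4th Wednesday of February 2035: February 28, 2035.
4th Wednesday of March 2035: March 28, 2035.
4th Wednesday of April 2035: April 25, 2035.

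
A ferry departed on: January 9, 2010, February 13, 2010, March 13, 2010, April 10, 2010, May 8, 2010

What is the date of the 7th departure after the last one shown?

December 11, 2010

All dates are Saturdays, 35, 28, 28, 28 days apart.
Specifically, the 2nd Saturday of each month.
June 2010 — 2nd Saturday is June 12, 2010.
2nd Saturday of July 2010: July 10, 2010.
2nd Saturday of August 2010: August 14, 2010.
2nd Saturday of September 2010: September 11, 2010.
2nd Saturday of October 2010: October 9, 2010.
November 2010 — 2nd Saturday is November 13, 2010.
2nd Saturday of December 2010: December 11, 2010.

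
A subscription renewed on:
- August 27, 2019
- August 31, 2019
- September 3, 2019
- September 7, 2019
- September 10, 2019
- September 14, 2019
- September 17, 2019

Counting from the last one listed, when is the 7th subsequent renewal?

October 12, 2019

The gap pattern 4, 3, 4, 3, 4, 3 repeats every 2 events.
These are the Tuesdays and Saturdays of each week.
Next Saturday: September 21, 2019.
The following Tuesday is September 24, 2019.
Next Saturday: September 28, 2019.
Next Tuesday: October 1, 2019.
Next Saturday: October 5, 2019.
Next Tuesday: October 8, 2019.
The following Saturday is October 12, 2019.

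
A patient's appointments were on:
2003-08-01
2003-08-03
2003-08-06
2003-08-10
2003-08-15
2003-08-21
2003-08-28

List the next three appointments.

The spacing grows by 1 each time: 2, 3, 4, 5, 6, 7 days.
Next gap: 8 days. 2003-08-28 + 8 days = 2003-09-05.
Next gap: 9 days. 2003-09-05 + 9 days = 2003-09-14.
Next gap: 10 days. 2003-09-14 + 10 days = 2003-09-24.

2003-09-05, 2003-09-14, 2003-09-24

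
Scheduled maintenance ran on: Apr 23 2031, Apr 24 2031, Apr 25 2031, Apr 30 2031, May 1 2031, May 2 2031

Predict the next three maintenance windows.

May 7 2031, May 8 2031, May 9 2031

Gaps: 1, 1, 5, 1, 1 days — not constant, but cyclic with period 3.
The events fall on every Wednesday, Thursday and Friday.
The following Wednesday is May 7 2031.
The following Thursday is May 8 2031.
The following Friday is May 9 2031.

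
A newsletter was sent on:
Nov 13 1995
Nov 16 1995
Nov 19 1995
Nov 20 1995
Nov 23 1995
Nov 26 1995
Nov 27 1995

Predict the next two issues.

Nov 30 1995, Dec 3 1995

Gaps: 3, 3, 1, 3, 3, 1 days — not constant, but cyclic with period 3.
The events fall on every Monday, Thursday and Sunday.
Next Thursday: Nov 30 1995.
Next Sunday: Dec 3 1995.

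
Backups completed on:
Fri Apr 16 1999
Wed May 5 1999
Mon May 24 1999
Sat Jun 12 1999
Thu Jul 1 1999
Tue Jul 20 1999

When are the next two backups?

Sun Aug 8 1999, Fri Aug 27 1999

Every event comes 19 days after the last (19, 19, 19, 19, 19).
Tue Jul 20 1999 + 19 days = Sun Aug 8 1999.
Sun Aug 8 1999 + 19 days = Fri Aug 27 1999.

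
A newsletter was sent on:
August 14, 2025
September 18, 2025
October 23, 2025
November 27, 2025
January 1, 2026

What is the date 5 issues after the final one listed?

The spacing is 35, 35, 35, 35 days — always 35 days.
January 1, 2026 + 35 days = February 5, 2026.
February 5, 2026 + 35 days = March 12, 2026.
March 12, 2026 + 35 days = April 16, 2026.
April 16, 2026 + 35 days = May 21, 2026.
May 21, 2026 + 35 days = June 25, 2026.

June 25, 2026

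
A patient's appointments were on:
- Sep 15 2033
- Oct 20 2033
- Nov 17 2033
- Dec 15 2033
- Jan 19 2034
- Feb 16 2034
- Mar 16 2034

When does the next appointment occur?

Apr 20 2034

All dates are Thursdays, 35, 28, 28, 35, 28, 28 days apart.
Specifically, the 3rd Thursday of each month.
3rd Thursday of April 2034: Apr 20 2034.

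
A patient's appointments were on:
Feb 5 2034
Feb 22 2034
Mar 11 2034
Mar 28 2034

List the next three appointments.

Apr 14 2034, May 1 2034, May 18 2034

Every event comes 17 days after the last (17, 17, 17).
Mar 28 2034 + 17 days = Apr 14 2034.
Apr 14 2034 + 17 days = May 1 2034.
May 1 2034 + 17 days = May 18 2034.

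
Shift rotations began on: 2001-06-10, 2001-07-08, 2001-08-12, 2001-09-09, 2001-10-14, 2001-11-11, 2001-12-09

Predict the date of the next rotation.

2002-01-13

These are Sundays at 28- or 35-day spacing (28, 35, 28, 35, 28, 28).
The pattern: 2nd Sunday of the month.
2nd Sunday of January 2002: 2002-01-13.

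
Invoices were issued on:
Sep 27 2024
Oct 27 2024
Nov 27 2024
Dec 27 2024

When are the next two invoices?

Each date is the 27th; the gaps (30, 31, 30) track the month lengths.
The rule is the 27th of each month.
Next: January 2025 → Jan 27 2025.
Next: February 2025 → Feb 27 2025.

Jan 27 2025, Feb 27 2025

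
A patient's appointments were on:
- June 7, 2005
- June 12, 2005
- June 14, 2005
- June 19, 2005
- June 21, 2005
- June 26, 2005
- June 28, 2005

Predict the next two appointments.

The gap pattern 5, 2, 5, 2, 5, 2 repeats every 2 events.
These are the Tuesdays and Sundays of each week.
Next Sunday: July 3, 2005.
The following Tuesday is July 5, 2005.

July 3, 2005; July 5, 2005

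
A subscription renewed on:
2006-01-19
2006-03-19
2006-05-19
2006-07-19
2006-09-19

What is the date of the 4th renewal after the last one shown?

2007-05-19

The day-of-month is always 19 (59, 61, 61, 62 days between events).
So this recurs on the 19th of every 2 months.
Next: November 2006 → 2006-11-19.
January 2007: 2007-01-19.
Next: March 2007 → 2007-03-19.
Next: May 2007 → 2007-05-19.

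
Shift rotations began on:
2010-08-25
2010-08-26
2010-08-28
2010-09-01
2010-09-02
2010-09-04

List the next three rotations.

2010-09-08, 2010-09-09, 2010-09-11

Gaps: 1, 2, 4, 1, 2 days — not constant, but cyclic with period 3.
The events fall on every Wednesday, Thursday and Saturday.
The following Wednesday is 2010-09-08.
Next Thursday: 2010-09-09.
Next Saturday: 2010-09-11.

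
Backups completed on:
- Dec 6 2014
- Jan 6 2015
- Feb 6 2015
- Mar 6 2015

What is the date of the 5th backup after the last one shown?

Aug 6 2015

The day-of-month is always 6 (31, 31, 28 days between events).
So this recurs on the 6th of each month.
Next: April 2015 → Apr 6 2015.
May 2015: May 6 2015.
Next: June 2015 → Jun 6 2015.
July 2015: Jul 6 2015.
August 2015: Aug 6 2015.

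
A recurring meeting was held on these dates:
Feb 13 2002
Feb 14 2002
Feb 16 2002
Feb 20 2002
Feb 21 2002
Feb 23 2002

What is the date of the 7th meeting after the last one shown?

Mar 13 2002

The gap pattern 1, 2, 4, 1, 2 repeats every 3 events.
These are the Wednesdays, Thursdays and Saturdays of each week.
Next Wednesday: Feb 27 2002.
Next Thursday: Feb 28 2002.
Next Saturday: Mar 2 2002.
Next Wednesday: Mar 6 2002.
The following Thursday is Mar 7 2002.
The following Saturday is Mar 9 2002.
Next Wednesday: Mar 13 2002.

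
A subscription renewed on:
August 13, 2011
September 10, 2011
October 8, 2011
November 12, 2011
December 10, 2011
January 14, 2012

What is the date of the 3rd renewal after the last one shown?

April 14, 2012

All dates are Saturdays, 28, 28, 35, 28, 35 days apart.
Specifically, the 2nd Saturday of each month.
2nd Saturday of February 2012: February 11, 2012.
March 2012 — 2nd Saturday is March 10, 2012.
2nd Saturday of April 2012: April 14, 2012.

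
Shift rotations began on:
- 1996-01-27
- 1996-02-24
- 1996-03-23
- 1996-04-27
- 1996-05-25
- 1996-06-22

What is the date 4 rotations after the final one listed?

1996-10-26

Gaps: 28, 28, 35, 28, 28 days — a mix of 28 and 35. Every date is a Saturday.
Each is the 4th Saturday of its month.
July 1996 — 4th Saturday is 1996-07-27.
4th Saturday of August 1996: 1996-08-24.
4th Saturday of September 1996: 1996-09-28.
October 1996 — 4th Saturday is 1996-10-26.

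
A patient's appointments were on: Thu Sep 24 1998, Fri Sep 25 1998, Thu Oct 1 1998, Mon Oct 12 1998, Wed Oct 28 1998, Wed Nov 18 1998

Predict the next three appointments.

Gaps: 1, 6, 11, 16, 21 days — each gap is 5 larger than the previous one.
Next gap: 26 days. Wed Nov 18 1998 + 26 days = Mon Dec 14 1998.
Next gap: 31 days. Mon Dec 14 1998 + 31 days = Thu Jan 14 1999.
Next gap: 36 days. Thu Jan 14 1999 + 36 days = Fri Feb 19 1999.

Mon Dec 14 1998, Thu Jan 14 1999, Fri Feb 19 1999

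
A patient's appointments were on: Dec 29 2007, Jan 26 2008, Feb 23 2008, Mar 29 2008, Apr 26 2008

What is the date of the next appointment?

These are Saturdays with 28, 28, 35, 28-day gaps.
Each is the final Saturday of its month — Dec 29 2007 is past the 28th, so '4th Saturday' doesn't fit.
May 2008 ends with Saturday May 31 2008.

May 31 2008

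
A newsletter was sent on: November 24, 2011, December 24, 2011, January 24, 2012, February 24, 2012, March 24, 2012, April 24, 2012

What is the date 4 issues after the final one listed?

The day-of-month is always 24 (30, 31, 31, 29, 31 days between events).
So this recurs on the 24th of each month.
Next: May 2012 → May 24, 2012.
Next: June 2012 → June 24, 2012.
Next: July 2012 → July 24, 2012.
Next: August 2012 → August 24, 2012.

August 24, 2012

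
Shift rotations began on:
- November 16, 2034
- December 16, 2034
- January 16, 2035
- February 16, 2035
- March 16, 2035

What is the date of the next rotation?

Each date is the 16th; the gaps (30, 31, 31, 28) track the month lengths.
The rule is the 16th of each month.
Next: April 2035 → April 16, 2035.

April 16, 2035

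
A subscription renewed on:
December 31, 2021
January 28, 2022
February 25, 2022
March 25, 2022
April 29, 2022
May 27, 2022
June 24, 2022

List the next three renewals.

July 29, 2022; August 26, 2022; September 30, 2022

All Fridays; the gaps (28, 28, 28, 35, 28, 28) vary with month length.
This is the last Friday of each month.
Last Friday of July 2022: July 29, 2022.
August 2022 ends with Friday August 26, 2022.
September 2022 ends with Friday September 30, 2022.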